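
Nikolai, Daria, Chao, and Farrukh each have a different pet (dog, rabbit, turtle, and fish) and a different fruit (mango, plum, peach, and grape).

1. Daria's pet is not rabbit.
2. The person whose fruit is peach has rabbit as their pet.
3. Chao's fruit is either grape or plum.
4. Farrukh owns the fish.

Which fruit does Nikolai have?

peach

With clues 1–4, grape, mango, and plum are impossible for Nikolai's fruit.
That leaves peach.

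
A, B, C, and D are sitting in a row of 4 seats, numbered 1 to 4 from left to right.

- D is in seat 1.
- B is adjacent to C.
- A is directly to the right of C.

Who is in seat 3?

With clue 1, D is ruled out for seat 3.
With clues 1–2, A is ruled out for seat 3.
With clues 1–3, B is ruled out for seat 3.
So seat 3 is C.

C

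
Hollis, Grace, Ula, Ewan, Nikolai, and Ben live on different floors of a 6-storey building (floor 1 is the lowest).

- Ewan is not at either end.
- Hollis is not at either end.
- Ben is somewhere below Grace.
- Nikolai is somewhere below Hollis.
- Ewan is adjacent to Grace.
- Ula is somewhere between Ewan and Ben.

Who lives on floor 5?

With clues 1–4, Nikolai is ruled out for floor 5.
With clues 1–5, Ben and Ula are ruled out for floor 5.
With clues 1–6, Grace and Hollis are ruled out for floor 5.
So floor 5 is Ewan.

Ewan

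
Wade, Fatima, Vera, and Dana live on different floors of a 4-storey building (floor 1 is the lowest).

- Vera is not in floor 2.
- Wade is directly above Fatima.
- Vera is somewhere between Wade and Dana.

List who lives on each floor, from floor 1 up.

From clue 1: Vera is in {1,3,4}.
From clues 1–2: Wade is in {2,3,4}.
From clues 1–3: Fatima → floor 1, Wade → floor 2, Vera → floor 3, Dana → floor 4.

Fatima, Wade, Vera, Dana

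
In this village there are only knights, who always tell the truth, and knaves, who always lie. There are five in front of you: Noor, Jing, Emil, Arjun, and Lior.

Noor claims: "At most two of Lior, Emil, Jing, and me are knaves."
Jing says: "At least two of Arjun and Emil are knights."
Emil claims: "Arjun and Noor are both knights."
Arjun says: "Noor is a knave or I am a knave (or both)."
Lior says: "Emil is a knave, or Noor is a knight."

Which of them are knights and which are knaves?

Noor: knave, Jing: knave, Emil: knave, Arjun: knight, Lior: knight

Consider Noor. Suppose Noor is a knight.
Then whichever role Arjun has, Arjun's statement has the wrong truth value — contradiction.
So Noor is a knave.
With that fixed, Emil's statement is false, so Emil is a knave.
With that fixed, Arjun's statement is true, so Arjun is a knight.
With that fixed, Lior's statement is true, so Lior is a knight.
With that fixed, Jing's statement is false, so Jing is a knave.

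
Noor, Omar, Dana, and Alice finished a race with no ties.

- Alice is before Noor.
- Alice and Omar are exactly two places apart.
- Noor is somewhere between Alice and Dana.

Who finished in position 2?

Noor

With clues 1–2, Omar is ruled out for place 2.
With clues 1–3, Alice and Dana are ruled out for place 2.
So place 2 is Noor.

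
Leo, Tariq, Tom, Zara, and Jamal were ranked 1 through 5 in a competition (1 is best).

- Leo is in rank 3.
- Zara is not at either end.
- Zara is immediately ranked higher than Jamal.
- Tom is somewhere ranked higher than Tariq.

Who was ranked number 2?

Tariq

With clue 1, Leo is ruled out for rank 2.
With clues 1–3, Jamal and Zara are ruled out for rank 2.
With clues 1–4, Tom is ruled out for rank 2.
So rank 2 is Tariq.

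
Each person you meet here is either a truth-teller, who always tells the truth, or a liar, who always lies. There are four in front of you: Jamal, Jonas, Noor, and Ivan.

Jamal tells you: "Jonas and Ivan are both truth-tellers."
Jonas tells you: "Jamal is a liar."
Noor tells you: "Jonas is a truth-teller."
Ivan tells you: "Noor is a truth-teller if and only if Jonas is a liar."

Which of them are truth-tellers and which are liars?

Consider Jamal. Suppose Jamal is a truth-teller.
Then no assignment of the remaining roles makes every statement match its speaker's type — contradiction.
So Jamal is a liar.
With that fixed, Jonas's statement is true, so Jonas is a truth-teller.
With that fixed, Noor's statement is true, so Noor is a truth-teller.
With that fixed, Ivan's statement is false, so Ivan is a liar.

Jamal: liar, Jonas: truth-teller, Noor: truth-teller, Ivan: liar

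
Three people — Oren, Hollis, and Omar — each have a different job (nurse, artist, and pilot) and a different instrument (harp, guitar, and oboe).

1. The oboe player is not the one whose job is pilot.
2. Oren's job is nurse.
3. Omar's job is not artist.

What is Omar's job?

With clues 1–2, nurse is impossible for Omar's job.
With clues 1–3, artist is impossible for Omar's job.
That leaves pilot.

pilot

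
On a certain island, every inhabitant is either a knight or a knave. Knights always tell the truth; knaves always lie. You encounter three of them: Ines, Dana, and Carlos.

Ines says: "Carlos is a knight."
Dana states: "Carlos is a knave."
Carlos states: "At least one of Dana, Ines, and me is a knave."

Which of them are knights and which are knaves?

Consider Ines. Suppose Ines is a knave.
Then no assignment of the remaining roles makes every statement match its speaker's type — contradiction.
So Ines is a knight.
Consider Dana. Suppose Dana is a knight.
Then whichever role Carlos has, Carlos's statement has the wrong truth value — contradiction.
So Dana is a knave.
With that fixed, Carlos's statement is true, so Carlos is a knight.

Ines: knight, Dana: knave, Carlos: knight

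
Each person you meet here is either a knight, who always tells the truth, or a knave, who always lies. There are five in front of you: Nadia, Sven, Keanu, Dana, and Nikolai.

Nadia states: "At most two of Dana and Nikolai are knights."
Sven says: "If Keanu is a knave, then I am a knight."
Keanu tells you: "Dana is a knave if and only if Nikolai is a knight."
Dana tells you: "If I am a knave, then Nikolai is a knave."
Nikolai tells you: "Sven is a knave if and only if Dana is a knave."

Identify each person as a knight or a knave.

Nadia: knight, Sven: knight, Keanu: knave, Dana: knight, Nikolai: knight

Regardless of anyone's role, Nadia's statement is true, so Nadia is a knight.
Consider Sven. Suppose Sven is a knave.
Then no assignment of the remaining roles makes every statement match its speaker's type — contradiction.
So Sven is a knight.
Consider Keanu. Suppose Keanu is a knight.
Then no assignment of the remaining roles makes every statement match its speaker's type — contradiction.
So Keanu is a knave.
Consider Dana. Suppose Dana is a knave.
Then no assignment of the remaining roles makes every statement match its speaker's type — contradiction.
So Dana is a knight.
With that fixed, Nikolai's statement is true, so Nikolai is a knight.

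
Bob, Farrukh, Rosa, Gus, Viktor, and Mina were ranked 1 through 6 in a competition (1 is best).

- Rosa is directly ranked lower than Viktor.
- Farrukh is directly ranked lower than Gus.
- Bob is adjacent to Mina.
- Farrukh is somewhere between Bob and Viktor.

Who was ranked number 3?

Gus

With clues 1–3, Farrukh and Rosa are ruled out for rank 3.
With clues 1–4, Bob, Mina, and Viktor are ruled out for rank 3.
So rank 3 is Gus.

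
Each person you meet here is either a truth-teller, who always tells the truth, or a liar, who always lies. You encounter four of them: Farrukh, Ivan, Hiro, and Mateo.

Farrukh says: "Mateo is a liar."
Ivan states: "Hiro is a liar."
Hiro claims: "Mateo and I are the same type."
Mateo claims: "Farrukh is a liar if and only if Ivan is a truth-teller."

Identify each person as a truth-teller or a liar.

Consider Farrukh. Suppose Farrukh is a truth-teller.
Then no assignment of the remaining roles makes every statement match its speaker's type — contradiction.
So Farrukh is a liar.
Consider Ivan. Suppose Ivan is a liar.
Then no assignment of the remaining roles makes every statement match its speaker's type — contradiction.
So Ivan is a truth-teller.
With that fixed, Mateo's statement is true, so Mateo is a truth-teller.
Consider Hiro. Suppose Hiro is a truth-teller.
Then Ivan's statement comes out false, contradicting Ivan being a truth-teller.
So Hiro is a liar.

Farrukh: liar, Ivan: truth-teller, Hiro: liar, Mateo: truth-teller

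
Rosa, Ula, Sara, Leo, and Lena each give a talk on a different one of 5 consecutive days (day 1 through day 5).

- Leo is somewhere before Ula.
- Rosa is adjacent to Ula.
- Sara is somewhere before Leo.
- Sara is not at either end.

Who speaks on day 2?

With clues 1–3, Rosa and Ula are ruled out for day 2.
With clues 1–4, Lena and Leo are ruled out for day 2.
So day 2 is Sara.

Sara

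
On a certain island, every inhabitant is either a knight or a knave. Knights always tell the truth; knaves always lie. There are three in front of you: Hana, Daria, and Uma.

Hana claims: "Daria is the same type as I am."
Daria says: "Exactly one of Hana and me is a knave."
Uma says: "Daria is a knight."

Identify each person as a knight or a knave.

Consider Hana. Suppose Hana is a knight.
Then whichever role Daria has, Daria's statement has the wrong truth value — contradiction.
So Hana is a knave.
Consider Daria. Suppose Daria is a knave.
Then Hana's statement comes out true, contradicting Hana being a knave.
So Daria is a knight.
With that fixed, Uma's statement is true, so Uma is a knight.

Hana: knave, Daria: knight, Uma: knight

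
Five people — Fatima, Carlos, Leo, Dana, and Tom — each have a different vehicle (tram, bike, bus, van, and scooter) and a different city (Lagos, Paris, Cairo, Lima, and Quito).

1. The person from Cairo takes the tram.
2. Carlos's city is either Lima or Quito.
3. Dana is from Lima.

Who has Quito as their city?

With clues 1–3, Dana, Fatima, Leo, and Tom are impossible for the one with city Quito.
That leaves Carlos.

Carlos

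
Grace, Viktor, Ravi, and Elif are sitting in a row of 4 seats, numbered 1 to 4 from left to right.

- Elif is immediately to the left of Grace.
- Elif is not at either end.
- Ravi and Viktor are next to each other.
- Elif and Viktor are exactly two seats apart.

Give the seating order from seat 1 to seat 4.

Viktor, Ravi, Elif, Grace

From clue 1: Grace is in {2,3,4}.
From clues 1–2: Grace is in {3,4}.
From clues 1–3: Elif → seat 3, Grace → seat 4.
From clues 1–4: Viktor → seat 1, Ravi → seat 2.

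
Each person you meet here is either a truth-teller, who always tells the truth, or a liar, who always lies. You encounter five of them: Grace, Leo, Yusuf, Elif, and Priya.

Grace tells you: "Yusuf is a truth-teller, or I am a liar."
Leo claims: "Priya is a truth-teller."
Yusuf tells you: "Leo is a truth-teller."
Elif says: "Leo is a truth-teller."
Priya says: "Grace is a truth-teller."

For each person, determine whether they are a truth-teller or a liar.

Grace: truth-teller, Leo: truth-teller, Yusuf: truth-teller, Elif: truth-teller, Priya: truth-teller

Consider Grace. Suppose Grace is a liar.
Then Grace's own statement would have to be false, but it can't be — contradiction.
So Grace is a truth-teller.
With that fixed, Priya's statement is true, so Priya is a truth-teller.
With that fixed, Leo's statement is true, so Leo is a truth-teller.
With that fixed, Yusuf's statement is true, so Yusuf is a truth-teller.
With that fixed, Elif's statement is true, so Elif is a truth-teller.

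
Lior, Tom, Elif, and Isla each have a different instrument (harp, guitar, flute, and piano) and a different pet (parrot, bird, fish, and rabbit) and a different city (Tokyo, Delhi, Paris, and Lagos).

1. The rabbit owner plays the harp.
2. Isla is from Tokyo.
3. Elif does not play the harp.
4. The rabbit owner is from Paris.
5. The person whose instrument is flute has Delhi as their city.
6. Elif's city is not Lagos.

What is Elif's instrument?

flute

With clues 1–3, harp is impossible for Elif's instrument.
With clues 1–6, guitar and piano are impossible for Elif's instrument.
That leaves flute.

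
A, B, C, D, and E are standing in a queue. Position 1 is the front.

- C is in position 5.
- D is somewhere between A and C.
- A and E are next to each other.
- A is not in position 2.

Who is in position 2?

With clue 1, C is ruled out for position 2.
With clues 1–3, B and D are ruled out for position 2.
With clues 1–4, A is ruled out for position 2.
So position 2 is E.

E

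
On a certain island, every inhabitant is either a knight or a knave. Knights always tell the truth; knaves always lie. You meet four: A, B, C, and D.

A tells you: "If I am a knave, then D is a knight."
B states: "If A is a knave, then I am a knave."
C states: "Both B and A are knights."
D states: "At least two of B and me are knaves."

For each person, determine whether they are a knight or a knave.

A: knight, B: knight, C: knight, D: knave

Consider A. Suppose A is a knave.
Then whichever role B has, B's statement has the wrong truth value — contradiction.
So A is a knight.
With that fixed, B's statement is true, so B is a knight.
With that fixed, C's statement is true, so C is a knight.
With that fixed, D's statement is false, so D is a knave.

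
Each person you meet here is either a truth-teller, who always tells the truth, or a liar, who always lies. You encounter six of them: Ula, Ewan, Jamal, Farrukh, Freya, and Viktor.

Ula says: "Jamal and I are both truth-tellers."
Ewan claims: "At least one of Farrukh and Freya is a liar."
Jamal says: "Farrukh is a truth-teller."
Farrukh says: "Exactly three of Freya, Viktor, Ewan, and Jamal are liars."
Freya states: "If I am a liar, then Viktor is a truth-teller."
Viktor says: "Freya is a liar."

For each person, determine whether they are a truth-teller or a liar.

Ula: liar, Ewan: truth-teller, Jamal: liar, Farrukh: liar, Freya: truth-teller, Viktor: liar

Consider Ula. Suppose Ula is a truth-teller.
Then no assignment of the remaining roles makes every statement match its speaker's type — contradiction.
So Ula is a liar.
Consider Ewan. Suppose Ewan is a liar.
Then no assignment of the remaining roles makes every statement match its speaker's type — contradiction.
So Ewan is a truth-teller.
Consider Jamal. Suppose Jamal is a truth-teller.
Then no assignment of the remaining roles makes every statement match its speaker's type — contradiction.
So Jamal is a liar.
Consider Farrukh. Suppose Farrukh is a truth-teller.
Then Jamal's statement comes out true, contradicting Jamal being a liar.
So Farrukh is a liar.
Consider Freya. Suppose Freya is a liar.
Then no assignment of the remaining roles makes every statement match its speaker's type — contradiction.
So Freya is a truth-teller.
With that fixed, Viktor's statement is false, so Viktor is a liar.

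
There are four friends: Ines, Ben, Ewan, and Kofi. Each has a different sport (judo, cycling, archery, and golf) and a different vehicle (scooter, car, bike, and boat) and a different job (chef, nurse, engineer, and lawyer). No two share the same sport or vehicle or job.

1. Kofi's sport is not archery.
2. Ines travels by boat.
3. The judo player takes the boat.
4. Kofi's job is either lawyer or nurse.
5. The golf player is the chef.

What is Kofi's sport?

cycling

Clue 1 rules out archery for Kofi's sport.
With clues 1–3, judo is impossible for Kofi's sport.
With clues 1–5, golf is impossible for Kofi's sport.
That leaves cycling.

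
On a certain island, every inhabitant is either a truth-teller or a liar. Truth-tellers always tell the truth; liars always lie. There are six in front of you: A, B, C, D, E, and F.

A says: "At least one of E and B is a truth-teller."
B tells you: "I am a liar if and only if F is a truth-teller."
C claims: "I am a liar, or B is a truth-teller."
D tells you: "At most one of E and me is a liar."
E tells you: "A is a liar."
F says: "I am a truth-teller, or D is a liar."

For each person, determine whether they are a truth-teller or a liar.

A: truth-teller, B: truth-teller, C: truth-teller, D: truth-teller, E: liar, F: liar

Consider A. Suppose A is a liar.
Then no assignment of the remaining roles makes every statement match its speaker's type — contradiction.
So A is a truth-teller.
With that fixed, E's statement is false, so E is a liar.
Consider B. Suppose B is a liar.
Then A's statement comes out false, contradicting A being a truth-teller.
So B is a truth-teller.
With that fixed, C's statement is true, so C is a truth-teller.
Consider D. Suppose D is a liar.
Then no assignment of the remaining roles makes every statement match its speaker's type — contradiction.
So D is a truth-teller.
Consider F. Suppose F is a truth-teller.
Then B's statement comes out false, contradicting B being a truth-teller.
So F is a liar.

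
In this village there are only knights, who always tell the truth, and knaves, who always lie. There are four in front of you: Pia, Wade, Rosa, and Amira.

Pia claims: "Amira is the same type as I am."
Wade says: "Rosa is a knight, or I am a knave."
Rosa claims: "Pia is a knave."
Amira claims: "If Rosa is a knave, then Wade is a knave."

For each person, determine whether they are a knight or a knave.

Consider Pia. Suppose Pia is a knight.
Then no assignment of the remaining roles makes every statement match its speaker's type — contradiction.
So Pia is a knave.
With that fixed, Rosa's statement is true, so Rosa is a knight.
With that fixed, Amira's statement is true, so Amira is a knight.
With that fixed, Wade's statement is true, so Wade is a knight.

Pia: knave, Wade: knight, Rosa: knight, Amira: knight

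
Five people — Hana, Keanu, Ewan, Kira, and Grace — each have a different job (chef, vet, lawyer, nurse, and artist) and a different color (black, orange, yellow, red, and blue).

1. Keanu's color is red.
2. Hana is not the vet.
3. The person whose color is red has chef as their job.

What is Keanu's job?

With clues 1–3, artist, lawyer, nurse, and vet are impossible for Keanu's job.
That leaves chef.

chef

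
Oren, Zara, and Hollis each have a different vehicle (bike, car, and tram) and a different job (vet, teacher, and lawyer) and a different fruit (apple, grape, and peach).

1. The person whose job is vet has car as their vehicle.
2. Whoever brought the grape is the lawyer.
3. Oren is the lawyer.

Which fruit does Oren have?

With clues 1–3, apple and peach are impossible for Oren's fruit.
That leaves grape.

grape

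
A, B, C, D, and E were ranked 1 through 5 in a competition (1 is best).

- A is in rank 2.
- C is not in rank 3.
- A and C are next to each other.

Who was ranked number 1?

With clue 1, A is ruled out for rank 1.
With clues 1–3, B, D, and E are ruled out for rank 1.
So rank 1 is C.

C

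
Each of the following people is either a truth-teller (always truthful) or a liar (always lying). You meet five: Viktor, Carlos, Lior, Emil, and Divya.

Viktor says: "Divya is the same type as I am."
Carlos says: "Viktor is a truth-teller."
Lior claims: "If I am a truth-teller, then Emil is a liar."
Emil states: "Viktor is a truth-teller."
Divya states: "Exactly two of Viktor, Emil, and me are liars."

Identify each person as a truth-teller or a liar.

Consider Viktor. Suppose Viktor is a truth-teller.
Then no assignment of the remaining roles makes every statement match its speaker's type — contradiction.
So Viktor is a liar.
With that fixed, Carlos's statement is false, so Carlos is a liar.
With that fixed, Emil's statement is false, so Emil is a liar.
With that fixed, Lior's statement is true, so Lior is a truth-teller.
Consider Divya. Suppose Divya is a liar.
Then Viktor's statement comes out true, contradicting Viktor being a liar.
So Divya is a truth-teller.

Viktor: liar, Carlos: liar, Lior: truth-teller, Emil: liar, Divya: truth-teller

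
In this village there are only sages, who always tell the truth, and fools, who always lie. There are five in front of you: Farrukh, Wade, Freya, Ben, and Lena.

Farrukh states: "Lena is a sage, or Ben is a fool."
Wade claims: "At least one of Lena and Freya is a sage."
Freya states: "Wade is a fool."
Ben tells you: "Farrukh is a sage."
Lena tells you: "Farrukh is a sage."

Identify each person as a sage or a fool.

Consider Farrukh. Suppose Farrukh is a fool.
Then no assignment of the remaining roles makes every statement match its speaker's type — contradiction.
So Farrukh is a sage.
With that fixed, Ben's statement is true, so Ben is a sage.
With that fixed, Lena's statement is true, so Lena is a sage.
With that fixed, Wade's statement is true, so Wade is a sage.
With that fixed, Freya's statement is false, so Freya is a fool.

Farrukh: sage, Wade: sage, Freya: fool, Ben: sage, Lena: sage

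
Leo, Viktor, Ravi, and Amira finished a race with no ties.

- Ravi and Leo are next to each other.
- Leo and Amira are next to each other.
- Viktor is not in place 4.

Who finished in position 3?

With clues 1–2, Viktor is ruled out for place 3.
With clues 1–3, Amira and Ravi are ruled out for place 3.
So place 3 is Leo.

Leo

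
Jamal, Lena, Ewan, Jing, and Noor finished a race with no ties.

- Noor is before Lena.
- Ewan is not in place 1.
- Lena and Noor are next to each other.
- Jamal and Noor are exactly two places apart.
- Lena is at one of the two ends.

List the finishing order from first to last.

From clue 1: Lena is in {2,3,4,5}.
From clues 1–5: Jing → place 1, Jamal → place 2, Ewan → place 3, Noor → place 4, Lena → place 5.

Jing, Jamal, Ewan, Noor, Lena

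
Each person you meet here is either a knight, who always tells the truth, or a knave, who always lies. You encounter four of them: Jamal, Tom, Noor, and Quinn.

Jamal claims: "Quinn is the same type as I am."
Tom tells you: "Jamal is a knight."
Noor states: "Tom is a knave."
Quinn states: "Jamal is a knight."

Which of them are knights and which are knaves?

Jamal: knight, Tom: knight, Noor: knave, Quinn: knight

Consider Jamal. Suppose Jamal is a knave.
Then no assignment of the remaining roles makes every statement match its speaker's type — contradiction.
So Jamal is a knight.
With that fixed, Tom's statement is true, so Tom is a knight.
With that fixed, Noor's statement is false, so Noor is a knave.
With that fixed, Quinn's statement is true, so Quinn is a knight.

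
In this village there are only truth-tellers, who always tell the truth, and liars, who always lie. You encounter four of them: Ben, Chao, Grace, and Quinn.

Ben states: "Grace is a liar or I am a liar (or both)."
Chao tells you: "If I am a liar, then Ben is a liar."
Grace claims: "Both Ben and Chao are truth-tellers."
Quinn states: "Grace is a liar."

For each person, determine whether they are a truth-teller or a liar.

Consider Ben. Suppose Ben is a liar.
Then Ben's own statement would have to be false, but it can't be — contradiction.
So Ben is a truth-teller.
Consider Chao. Suppose Chao is a truth-teller.
Then no assignment of the remaining roles makes every statement match its speaker's type — contradiction.
So Chao is a liar.
With that fixed, Grace's statement is false, so Grace is a liar.
With that fixed, Quinn's statement is true, so Quinn is a truth-teller.

Ben: truth-teller, Chao: liar, Grace: liar, Quinn: truth-teller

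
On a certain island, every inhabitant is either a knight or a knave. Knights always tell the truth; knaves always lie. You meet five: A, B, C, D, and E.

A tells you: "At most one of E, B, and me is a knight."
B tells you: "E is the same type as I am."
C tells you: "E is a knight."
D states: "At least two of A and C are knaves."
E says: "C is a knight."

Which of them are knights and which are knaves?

A: knave, B: knight, C: knight, D: knave, E: knight

Consider A. Suppose A is a knight.
Then no assignment of the remaining roles makes every statement match its speaker's type — contradiction.
So A is a knave.
Consider B. Suppose B is a knave.
Then A's statement comes out true, contradicting A being a knave.
So B is a knight.
Consider C. Suppose C is a knave.
Then no assignment of the remaining roles makes every statement match its speaker's type — contradiction.
So C is a knight.
With that fixed, D's statement is false, so D is a knave.
With that fixed, E's statement is true, so E is a knight.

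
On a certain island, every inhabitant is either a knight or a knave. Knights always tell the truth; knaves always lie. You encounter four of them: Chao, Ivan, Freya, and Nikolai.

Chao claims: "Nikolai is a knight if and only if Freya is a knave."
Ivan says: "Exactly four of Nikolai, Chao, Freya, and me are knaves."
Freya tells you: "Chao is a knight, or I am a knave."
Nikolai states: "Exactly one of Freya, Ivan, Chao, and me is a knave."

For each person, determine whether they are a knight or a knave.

Chao: knight, Ivan: knave, Freya: knight, Nikolai: knave

Consider Chao. Suppose Chao is a knave.
Then whichever role Freya has, Freya's statement has the wrong truth value — contradiction.
So Chao is a knight.
With that fixed, Ivan's statement is false, so Ivan is a knave.
With that fixed, Freya's statement is true, so Freya is a knight.
Consider Nikolai. Suppose Nikolai is a knight.
Then Chao's statement comes out false, contradicting Chao being a knight.
So Nikolai is a knave.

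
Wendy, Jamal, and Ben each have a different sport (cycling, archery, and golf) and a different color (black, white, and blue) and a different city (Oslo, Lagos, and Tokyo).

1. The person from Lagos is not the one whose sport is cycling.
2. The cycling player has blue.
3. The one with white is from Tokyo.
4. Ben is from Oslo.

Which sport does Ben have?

With clues 1–4, archery and golf are impossible for Ben's sport.
That leaves cycling.

cycling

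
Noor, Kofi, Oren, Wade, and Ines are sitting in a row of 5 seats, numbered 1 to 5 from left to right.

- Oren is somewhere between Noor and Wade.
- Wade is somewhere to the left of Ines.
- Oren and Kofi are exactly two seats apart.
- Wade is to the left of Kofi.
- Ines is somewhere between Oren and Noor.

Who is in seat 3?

With clues 1–3, Kofi is ruled out for seat 3.
With clues 1–5, Noor, Oren, and Wade are ruled out for seat 3.
So seat 3 is Ines.

Ines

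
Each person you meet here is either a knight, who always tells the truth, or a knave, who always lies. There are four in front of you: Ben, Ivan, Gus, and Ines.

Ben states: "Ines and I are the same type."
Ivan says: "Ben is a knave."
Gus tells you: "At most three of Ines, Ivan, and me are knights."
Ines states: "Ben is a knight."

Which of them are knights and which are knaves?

Regardless of anyone's role, Gus's statement is true, so Gus is a knight.
Consider Ben. Suppose Ben is a knave.
Then no assignment of the remaining roles makes every statement match its speaker's type — contradiction.
So Ben is a knight.
With that fixed, Ivan's statement is false, so Ivan is a knave.
With that fixed, Ines's statement is true, so Ines is a knight.

Ben: knight, Ivan: knave, Gus: knight, Ines: knight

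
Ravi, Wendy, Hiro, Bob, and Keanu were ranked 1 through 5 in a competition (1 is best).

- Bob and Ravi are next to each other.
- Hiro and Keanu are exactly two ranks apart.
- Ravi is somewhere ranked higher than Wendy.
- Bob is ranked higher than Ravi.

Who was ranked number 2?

With clues 1–2, Hiro and Keanu are ruled out for rank 2.
With clues 1–3, Wendy is ruled out for rank 2.
With clues 1–4, Bob is ruled out for rank 2.
So rank 2 is Ravi.

Ravi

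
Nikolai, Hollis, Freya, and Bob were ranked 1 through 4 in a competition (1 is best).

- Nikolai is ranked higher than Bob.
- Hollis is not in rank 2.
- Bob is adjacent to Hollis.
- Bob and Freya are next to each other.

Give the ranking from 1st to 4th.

From clue 1: Nikolai is in {1,2,3}.
From clues 1–3: Nikolai is in {1,2}.
From clues 1–4: Nikolai → rank 1, Freya → rank 2, Bob → rank 3, Hollis → rank 4.

Nikolai, Freya, Bob, Hollis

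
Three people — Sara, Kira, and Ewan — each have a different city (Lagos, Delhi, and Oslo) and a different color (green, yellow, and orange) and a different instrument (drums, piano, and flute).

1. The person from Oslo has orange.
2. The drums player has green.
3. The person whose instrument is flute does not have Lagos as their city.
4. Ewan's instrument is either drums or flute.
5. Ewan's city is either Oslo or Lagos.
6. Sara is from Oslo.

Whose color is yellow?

With clues 1–5, Ewan is impossible for the one with color yellow.
With clues 1–6, Sara is impossible for the one with color yellow.
That leaves Kira.

Kira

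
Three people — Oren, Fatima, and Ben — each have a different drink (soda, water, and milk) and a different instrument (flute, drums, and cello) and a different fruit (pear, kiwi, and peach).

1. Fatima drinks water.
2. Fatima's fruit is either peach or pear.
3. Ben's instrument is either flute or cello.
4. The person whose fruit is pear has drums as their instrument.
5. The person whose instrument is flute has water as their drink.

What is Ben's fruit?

With clues 1–4, pear is impossible for Ben's fruit.
With clues 1–5, peach is impossible for Ben's fruit.
That leaves kiwi.

kiwi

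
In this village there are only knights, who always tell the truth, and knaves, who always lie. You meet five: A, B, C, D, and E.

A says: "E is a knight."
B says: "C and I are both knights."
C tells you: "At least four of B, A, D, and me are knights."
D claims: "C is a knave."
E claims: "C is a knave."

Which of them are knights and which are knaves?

A: knight, B: knave, C: knave, D: knight, E: knight

Consider A. Suppose A is a knave.
Then no assignment of the remaining roles makes every statement match its speaker's type — contradiction.
So A is a knight.
Consider B. Suppose B is a knight.
Then no assignment of the remaining roles makes every statement match its speaker's type — contradiction.
So B is a knave.
With that fixed, C's statement is false, so C is a knave.
With that fixed, D's statement is true, so D is a knight.
With that fixed, E's statement is true, so E is a knight.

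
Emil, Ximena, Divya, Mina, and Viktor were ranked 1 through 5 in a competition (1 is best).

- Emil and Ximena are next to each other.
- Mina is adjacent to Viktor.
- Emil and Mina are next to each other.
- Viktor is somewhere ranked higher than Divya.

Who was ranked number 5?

With clues 1–3, Emil and Mina are ruled out for rank 5.
With clues 1–4, Viktor and Ximena are ruled out for rank 5.
So rank 5 is Divya.

Divya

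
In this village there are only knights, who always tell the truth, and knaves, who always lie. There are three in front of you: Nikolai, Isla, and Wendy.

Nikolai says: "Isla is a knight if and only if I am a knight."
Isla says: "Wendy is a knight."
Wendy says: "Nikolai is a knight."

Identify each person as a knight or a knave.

Nikolai: knight, Isla: knight, Wendy: knight

Consider Nikolai. Suppose Nikolai is a knave.
Then no assignment of the remaining roles makes every statement match its speaker's type — contradiction.
So Nikolai is a knight.
With that fixed, Wendy's statement is true, so Wendy is a knight.
With that fixed, Isla's statement is true, so Isla is a knight.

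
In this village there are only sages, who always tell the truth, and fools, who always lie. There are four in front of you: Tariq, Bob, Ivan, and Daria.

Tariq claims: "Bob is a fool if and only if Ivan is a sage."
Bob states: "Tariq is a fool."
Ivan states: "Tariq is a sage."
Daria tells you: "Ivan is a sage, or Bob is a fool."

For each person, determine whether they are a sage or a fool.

Tariq: sage, Bob: fool, Ivan: sage, Daria: sage

Consider Tariq. Suppose Tariq is a fool.
Then no assignment of the remaining roles makes every statement match its speaker's type — contradiction.
So Tariq is a sage.
With that fixed, Bob's statement is false, so Bob is a fool.
With that fixed, Ivan's statement is true, so Ivan is a sage.
With that fixed, Daria's statement is true, so Daria is a sage.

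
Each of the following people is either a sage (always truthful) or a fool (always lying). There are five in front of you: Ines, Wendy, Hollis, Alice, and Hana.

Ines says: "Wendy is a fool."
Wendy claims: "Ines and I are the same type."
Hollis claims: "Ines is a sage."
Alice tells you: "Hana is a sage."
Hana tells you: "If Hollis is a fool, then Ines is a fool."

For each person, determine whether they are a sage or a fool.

Ines: sage, Wendy: fool, Hollis: sage, Alice: sage, Hana: sage

Consider Ines. Suppose Ines is a fool.
Then whichever role Wendy has, Wendy's statement has the wrong truth value — contradiction.
So Ines is a sage.
With that fixed, Hollis's statement is true, so Hollis is a sage.
With that fixed, Hana's statement is true, so Hana is a sage.
With that fixed, Alice's statement is true, so Alice is a sage.
Consider Wendy. Suppose Wendy is a sage.
Then Ines's statement comes out false, contradicting Ines being a sage.
So Wendy is a fool.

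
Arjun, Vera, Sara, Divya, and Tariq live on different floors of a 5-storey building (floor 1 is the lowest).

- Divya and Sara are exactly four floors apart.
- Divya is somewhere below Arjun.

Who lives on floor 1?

With clue 1, Arjun, Tariq, and Vera are ruled out for floor 1.
With clues 1–2, Sara is ruled out for floor 1.
So floor 1 is Divya.

Divya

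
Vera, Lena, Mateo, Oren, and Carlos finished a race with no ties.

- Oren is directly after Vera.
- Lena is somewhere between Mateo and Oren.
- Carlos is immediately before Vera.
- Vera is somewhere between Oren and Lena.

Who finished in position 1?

With clue 1, Oren is ruled out for place 1.
With clues 1–2, Lena is ruled out for place 1.
With clues 1–3, Vera is ruled out for place 1.
With clues 1–4, Carlos is ruled out for place 1.
So place 1 is Mateo.

Mateo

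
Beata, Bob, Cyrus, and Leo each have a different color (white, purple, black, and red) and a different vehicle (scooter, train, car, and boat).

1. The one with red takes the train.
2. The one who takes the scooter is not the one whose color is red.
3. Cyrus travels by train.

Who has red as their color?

With clues 1–3, Beata, Bob, and Leo are impossible for the one with color red.
That leaves Cyrus.

Cyrus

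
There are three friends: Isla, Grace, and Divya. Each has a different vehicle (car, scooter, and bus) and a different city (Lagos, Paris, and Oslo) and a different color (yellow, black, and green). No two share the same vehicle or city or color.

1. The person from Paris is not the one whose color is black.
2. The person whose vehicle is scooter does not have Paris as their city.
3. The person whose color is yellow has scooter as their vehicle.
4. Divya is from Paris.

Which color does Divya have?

green

With clues 1–4, black and yellow are impossible for Divya's color.
That leaves green.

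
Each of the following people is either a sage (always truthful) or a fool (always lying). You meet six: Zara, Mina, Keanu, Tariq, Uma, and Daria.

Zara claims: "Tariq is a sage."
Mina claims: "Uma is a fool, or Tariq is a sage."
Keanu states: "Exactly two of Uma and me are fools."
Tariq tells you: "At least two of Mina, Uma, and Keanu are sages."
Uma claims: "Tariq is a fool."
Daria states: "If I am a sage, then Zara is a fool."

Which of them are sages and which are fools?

Zara: fool, Mina: fool, Keanu: fool, Tariq: fool, Uma: sage, Daria: sage

Consider Zara. Suppose Zara is a sage.
Then whichever role Daria has, Daria's statement has the wrong truth value — contradiction.
So Zara is a fool.
With that fixed, Daria's statement is true, so Daria is a sage.
Consider Mina. Suppose Mina is a sage.
Then no assignment of the remaining roles makes every statement match its speaker's type — contradiction.
So Mina is a fool.
Consider Keanu. Suppose Keanu is a sage.
Then Keanu's own statement would have to be true, but it can't be — contradiction.
So Keanu is a fool.
With that fixed, Tariq's statement is false, so Tariq is a fool.
With that fixed, Uma's statement is true, so Uma is a sage.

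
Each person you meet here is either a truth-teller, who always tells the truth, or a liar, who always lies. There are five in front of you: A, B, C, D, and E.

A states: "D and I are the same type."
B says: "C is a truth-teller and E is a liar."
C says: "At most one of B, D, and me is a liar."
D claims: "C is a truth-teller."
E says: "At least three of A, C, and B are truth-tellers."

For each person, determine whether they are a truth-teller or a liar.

Consider A. Suppose A is a truth-teller.
Then no assignment of the remaining roles makes every statement match its speaker's type — contradiction.
So A is a liar.
With that fixed, E's statement is false, so E is a liar.
Consider B. Suppose B is a liar.
Then no assignment of the remaining roles makes every statement match its speaker's type — contradiction.
So B is a truth-teller.
Consider C. Suppose C is a liar.
Then B's statement comes out false, contradicting B being a truth-teller.
So C is a truth-teller.
With that fixed, D's statement is true, so D is a truth-teller.

A: liar, B: truth-teller, C: truth-teller, D: truth-teller, E: liar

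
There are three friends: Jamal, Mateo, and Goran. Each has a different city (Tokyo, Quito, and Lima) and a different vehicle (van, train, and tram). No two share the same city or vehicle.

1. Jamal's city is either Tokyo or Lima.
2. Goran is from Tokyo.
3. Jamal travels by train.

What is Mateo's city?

With clues 1–2, Lima and Tokyo are impossible for Mateo's city.
That leaves Quito.

Quito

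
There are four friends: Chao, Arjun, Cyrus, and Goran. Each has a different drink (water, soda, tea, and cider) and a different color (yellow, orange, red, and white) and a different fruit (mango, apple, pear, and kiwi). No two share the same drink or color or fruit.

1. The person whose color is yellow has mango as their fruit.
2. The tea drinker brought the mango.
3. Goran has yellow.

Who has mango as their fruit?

With clues 1–3, Arjun, Chao, and Cyrus are impossible for the one with fruit mango.
That leaves Goran.

Goran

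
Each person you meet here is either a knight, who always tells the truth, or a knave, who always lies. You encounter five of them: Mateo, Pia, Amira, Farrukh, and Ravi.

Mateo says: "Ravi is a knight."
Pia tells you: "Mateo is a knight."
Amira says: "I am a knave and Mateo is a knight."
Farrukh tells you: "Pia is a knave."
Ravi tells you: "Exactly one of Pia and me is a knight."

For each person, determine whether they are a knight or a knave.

Mateo: knave, Pia: knave, Amira: knave, Farrukh: knight, Ravi: knave

Consider Mateo. Suppose Mateo is a knight.
Then whichever role Amira has, Amira's statement has the wrong truth value — contradiction.
So Mateo is a knave.
With that fixed, Pia's statement is false, so Pia is a knave.
With that fixed, Amira's statement is false, so Amira is a knave.
With that fixed, Farrukh's statement is true, so Farrukh is a knight.
Consider Ravi. Suppose Ravi is a knight.
Then Mateo's statement comes out true, contradicting Mateo being a knave.
So Ravi is a knave.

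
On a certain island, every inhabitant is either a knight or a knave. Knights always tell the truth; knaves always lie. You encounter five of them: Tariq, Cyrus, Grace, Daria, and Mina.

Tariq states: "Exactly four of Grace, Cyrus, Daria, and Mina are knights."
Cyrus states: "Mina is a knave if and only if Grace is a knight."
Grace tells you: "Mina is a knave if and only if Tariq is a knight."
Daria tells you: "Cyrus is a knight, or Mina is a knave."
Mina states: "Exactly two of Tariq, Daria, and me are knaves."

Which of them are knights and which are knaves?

Consider Tariq. Suppose Tariq is a knight.
Then no assignment of the remaining roles makes every statement match its speaker's type — contradiction.
So Tariq is a knave.
Consider Cyrus. Suppose Cyrus is a knight.
Then no assignment of the remaining roles makes every statement match its speaker's type — contradiction.
So Cyrus is a knave.
Consider Grace. Suppose Grace is a knave.
Then no assignment of the remaining roles makes every statement match its speaker's type — contradiction.
So Grace is a knight.
Consider Daria. Suppose Daria is a knight.
Then whichever role Mina has, Mina's statement has the wrong truth value — contradiction.
So Daria is a knave.
Consider Mina. Suppose Mina is a knave.
Then Cyrus's statement comes out true, contradicting Cyrus being a knave.
So Mina is a knight.

Tariq: knave, Cyrus: knave, Grace: knight, Daria: knave, Mina: knight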